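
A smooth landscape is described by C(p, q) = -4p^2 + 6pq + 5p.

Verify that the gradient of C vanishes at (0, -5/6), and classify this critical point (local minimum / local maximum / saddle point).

saddle point

∇C = (-8p + 6q + 5, 6p); substituting (0, -5/6) gives ∇C = (0, 0), so (0, -5/6) is indeed a critical point.
The Hessian of C is constant: H = [[-8, 6], [6, 0]].
det(H) = (-8)·0 − 6² = -36.
Since det(H) < 0, H is indefinite and the critical point is a saddle point.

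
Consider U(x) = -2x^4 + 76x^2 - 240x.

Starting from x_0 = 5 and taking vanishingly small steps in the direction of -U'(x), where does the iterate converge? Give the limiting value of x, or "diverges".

diverges

U'(x) = -8(x - 3)(x - 2)(x + 5), so U'(5) = -480.
Gradient descent moves in the -U' direction, i.e. x is increasing.
There is no critical point above x=5, and U' keeps the same sign, so the iterate runs off to +∞.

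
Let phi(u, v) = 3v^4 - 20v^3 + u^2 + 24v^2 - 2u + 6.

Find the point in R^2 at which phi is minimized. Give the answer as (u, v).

(1, 4)

phi(u,v) separates as P(u) + Q(v) + 6, so its minimum is min P + min Q + 6.
P'(u) = 2u - 2 vanishes at u ∈ {1}; Q'(v) = 12v(v - 4)(v - 1) vanishes at v ∈ {0, 1, 4}.
Local minima of P (where P''>0): P(1)=-1. Local minima of Q: Q(0)=0, Q(4)=-128.
So the global minimum of phi is P(1) + Q(4) + 6 = -1 − 128 + 6 = -123, attained at (1, 4).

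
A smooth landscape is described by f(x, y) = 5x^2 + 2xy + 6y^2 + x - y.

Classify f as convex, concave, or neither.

convex

f is quadratic, so its Hessian is the constant matrix H = [[10, 2], [2, 12]].
det(H) = 116, tr(H) = 22.
det(H) > 0 and tr(H) > 0, so H is positive definite everywhere: convex.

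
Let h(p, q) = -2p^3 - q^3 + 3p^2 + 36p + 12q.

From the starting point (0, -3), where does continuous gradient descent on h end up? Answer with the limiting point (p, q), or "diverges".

h is separable, so gradient descent decouples: p follows -∂h/∂p, q follows -∂h/∂q.
∂h/∂p = -6(p - 3)(p + 2); at p=0 this is 36, so p decreases.
∂h/∂q = -3(q - 2)(q + 2); at q=-3 this is -15, so q increases.
p converges to its nearest critical value -2 (a local min of the p-part); q converges to -2. The iterate converges to (-2, -2).

(-2, -2)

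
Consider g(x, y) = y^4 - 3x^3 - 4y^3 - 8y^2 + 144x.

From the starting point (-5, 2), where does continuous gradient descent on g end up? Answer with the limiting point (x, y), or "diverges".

g is separable, so gradient descent decouples: x follows -∂g/∂x, y follows -∂g/∂y.
∂g/∂x = -9(x - 4)(x + 4); at x=-5 this is -81, so x increases.
∂g/∂y = 4y(y - 4)(y + 1); at y=2 this is -48, so y increases.
x converges to its nearest critical value -4 (a local min of the x-part); y converges to 4. The iterate converges to (-4, 4).

(-4, 4)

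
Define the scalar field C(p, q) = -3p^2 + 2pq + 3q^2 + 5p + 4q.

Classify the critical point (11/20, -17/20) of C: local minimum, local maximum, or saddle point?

saddle point

The Hessian of C is constant: H = [[-6, 2], [2, 6]].
det(H) = (-6)·6 − 2² = -40.
Since det(H) < 0, H is indefinite and the critical point is a saddle point.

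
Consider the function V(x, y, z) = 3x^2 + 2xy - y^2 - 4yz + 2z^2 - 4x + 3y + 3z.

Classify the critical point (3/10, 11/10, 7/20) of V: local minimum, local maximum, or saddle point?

The Hessian is constant: H = [[6, 2, 0], [2, -2, -4], [0, -4, 4]].
Leading principal minors: Δ₁ = 6, Δ₂ = -16, Δ₃ = -160.
The minors fit neither the all-positive nor the alternating-sign pattern, so H is indefinite: a saddle point.

saddle point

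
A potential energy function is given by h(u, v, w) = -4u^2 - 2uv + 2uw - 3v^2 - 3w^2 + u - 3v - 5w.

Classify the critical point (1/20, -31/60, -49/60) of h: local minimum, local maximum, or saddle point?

local maximum

The Hessian is constant: H = [[-8, -2, 2], [-2, -6, 0], [2, 0, -6]].
Leading principal minors: Δ₁ = -8, Δ₂ = 44, Δ₃ = -240.
The minors alternate sign starting negative (−, +, −), so H is negative definite: a local maximum.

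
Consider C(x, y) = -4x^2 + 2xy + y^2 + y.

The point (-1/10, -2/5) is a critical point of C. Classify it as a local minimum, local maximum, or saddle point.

The Hessian of C is constant: H = [[-8, 2], [2, 2]].
det(H) = (-8)·2 − 2² = -20.
Since det(H) < 0, H is indefinite and the critical point is a saddle point.

saddle point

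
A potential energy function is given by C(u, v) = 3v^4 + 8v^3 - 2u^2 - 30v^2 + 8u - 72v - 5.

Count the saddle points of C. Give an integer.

C separates as a function of u plus a function of v, so ∇C=0 decouples.
∂C/∂u = -4(u - 2) = 0 at u ∈ {2}; ∂C/∂v = 12(v - 2)(v + 1)(v + 3) = 0 at v ∈ {-3, -1, 2}.
The Hessian is diagonal: diag(C_uu, C_vv). Second derivatives: C_uu(2)=-4; C_vv(-3)=120, C_vv(-1)=-72, C_vv(2)=180.
Saddle points occur where the two diagonal entries have opposite signs: (2, -3), (2, 2). Count: 2.

2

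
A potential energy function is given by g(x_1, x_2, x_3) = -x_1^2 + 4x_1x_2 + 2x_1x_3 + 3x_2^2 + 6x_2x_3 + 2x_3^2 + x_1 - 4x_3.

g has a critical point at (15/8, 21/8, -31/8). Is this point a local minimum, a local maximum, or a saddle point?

saddle point

The Hessian is constant: H = [[-2, 4, 2], [4, 6, 6], [2, 6, 4]].
Leading principal minors: Δ₁ = -2, Δ₂ = -28, Δ₃ = 32.
The minors fit neither the all-positive nor the alternating-sign pattern, so H is indefinite: a saddle point.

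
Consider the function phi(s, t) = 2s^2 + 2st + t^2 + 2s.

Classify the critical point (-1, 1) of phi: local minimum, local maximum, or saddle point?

The Hessian of phi is constant: H = [[4, 2], [2, 2]].
det(H) = 4·2 − 2² = 4.
det(H) > 0 and tr(H) = 6 > 0, so H is positive definite and the point is a local minimum.

local minimum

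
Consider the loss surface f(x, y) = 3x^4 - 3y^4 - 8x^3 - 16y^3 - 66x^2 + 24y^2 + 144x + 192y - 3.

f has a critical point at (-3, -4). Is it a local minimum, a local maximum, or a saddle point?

saddle point

The mixed partial ∂²f/∂x∂y is 0, so the Hessian at any point is diag(f_xx, f_yy) = diag(12(3x^2 - 4x - 11), 12(-3y^2 - 8y + 4)).
At (-3, -4): H = diag(336, -144).
The eigenvalues have opposite signs, so H is indefinite: a saddle point.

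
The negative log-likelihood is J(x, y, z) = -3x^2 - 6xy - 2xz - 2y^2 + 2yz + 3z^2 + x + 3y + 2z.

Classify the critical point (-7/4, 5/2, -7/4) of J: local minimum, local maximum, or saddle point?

saddle point

The Hessian is constant: H = [[-6, -6, -2], [-6, -4, 2], [-2, 2, 6]].
Leading principal minors: Δ₁ = -6, Δ₂ = -12, Δ₃ = 16.
The minors fit neither the all-positive nor the alternating-sign pattern, so H is indefinite: a saddle point.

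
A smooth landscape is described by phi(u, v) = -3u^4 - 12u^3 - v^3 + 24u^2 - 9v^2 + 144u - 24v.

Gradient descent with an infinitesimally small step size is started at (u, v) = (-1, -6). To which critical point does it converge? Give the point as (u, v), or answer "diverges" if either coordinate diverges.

(-2, -4)

phi is separable, so gradient descent decouples: u follows -∂phi/∂u, v follows -∂phi/∂v.
∂phi/∂u = -12(u - 2)(u + 2)(u + 3); at u=-1 this is 72, so u decreases.
∂phi/∂v = -3(v + 2)(v + 4); at v=-6 this is -24, so v increases.
u converges to its nearest critical value -2 (a local min of the u-part); v converges to -4. The iterate converges to (-2, -4).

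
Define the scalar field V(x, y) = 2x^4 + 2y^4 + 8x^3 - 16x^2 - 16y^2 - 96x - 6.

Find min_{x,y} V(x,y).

-198

V(x,y) separates as P(x) + Q(y) − 6, so its minimum is min P + min Q − 6.
P'(x) = 8(x - 2)(x + 2)(x + 3) vanishes at x ∈ {-3, -2, 2}; Q'(y) = 8y(y - 2)(y + 2) vanishes at y ∈ {-2, 0, 2}.
Local minima of P (where P''>0): P(-3)=90, P(2)=-160. Local minima of Q: Q(-2)=-32, Q(2)=-32.
So the global minimum of V is P(2) + Q(-2) − 6 = -160 − 32 − 6 = -198, attained at (2, -2).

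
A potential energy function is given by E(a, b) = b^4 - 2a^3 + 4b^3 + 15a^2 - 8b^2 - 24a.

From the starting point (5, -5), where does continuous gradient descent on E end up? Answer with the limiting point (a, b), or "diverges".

diverges

E is separable, so gradient descent decouples: a follows -∂E/∂a, b follows -∂E/∂b.
∂E/∂a = -6(a - 4)(a - 1); at a=5 this is -24, so a increases.
∂E/∂b = 4b(b - 1)(b + 4); at b=-5 this is -120, so b increases.
The a-coordinate has no critical point in that direction and runs off to infinity.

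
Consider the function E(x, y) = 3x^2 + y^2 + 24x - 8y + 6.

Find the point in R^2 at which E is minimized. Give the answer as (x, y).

E(x,y) separates as P(x) + Q(y) + 6, so its minimum is min P + min Q + 6.
P'(x) = 6x + 24 vanishes at x ∈ {-4}; Q'(y) = 2y - 8 vanishes at y ∈ {4}.
Local minima of P (where P''>0): P(-4)=-48. Local minima of Q: Q(4)=-16.
So the global minimum of E is P(-4) + Q(4) + 6 = -48 − 16 + 6 = -58, attained at (-4, 4).

(-4, 4)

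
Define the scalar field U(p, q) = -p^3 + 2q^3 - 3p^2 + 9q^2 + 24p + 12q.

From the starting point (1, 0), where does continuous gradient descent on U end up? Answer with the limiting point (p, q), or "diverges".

U is separable, so gradient descent decouples: p follows -∂U/∂p, q follows -∂U/∂q.
∂U/∂p = -3(p - 2)(p + 4); at p=1 this is 15, so p decreases.
∂U/∂q = 6(q + 1)(q + 2); at q=0 this is 12, so q decreases.
p converges to its nearest critical value -4 (a local min of the p-part); q converges to -1. The iterate converges to (-4, -1).

(-4, -1)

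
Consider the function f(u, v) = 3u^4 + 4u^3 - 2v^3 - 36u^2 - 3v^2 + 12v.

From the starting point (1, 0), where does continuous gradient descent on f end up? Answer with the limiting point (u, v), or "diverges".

(2, -2)

f is separable, so gradient descent decouples: u follows -∂f/∂u, v follows -∂f/∂v.
∂f/∂u = 12u(u - 2)(u + 3); at u=1 this is -48, so u increases.
∂f/∂v = -6(v - 1)(v + 2); at v=0 this is 12, so v decreases.
u converges to its nearest critical value 2 (a local min of the u-part); v converges to -2. The iterate converges to (2, -2).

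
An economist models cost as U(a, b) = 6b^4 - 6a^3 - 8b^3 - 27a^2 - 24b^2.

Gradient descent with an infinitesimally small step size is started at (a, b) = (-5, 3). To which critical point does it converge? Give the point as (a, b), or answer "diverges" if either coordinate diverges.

U is separable, so gradient descent decouples: a follows -∂U/∂a, b follows -∂U/∂b.
∂U/∂a = -18a(a + 3); at a=-5 this is -180, so a increases.
∂U/∂b = 24b(b - 2)(b + 1); at b=3 this is 288, so b decreases.
a converges to its nearest critical value -3 (a local min of the a-part); b converges to 2. The iterate converges to (-3, 2).

(-3, 2)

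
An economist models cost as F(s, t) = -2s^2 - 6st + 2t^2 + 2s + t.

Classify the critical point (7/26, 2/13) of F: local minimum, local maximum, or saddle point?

saddle point

The Hessian of F is constant: H = [[-4, -6], [-6, 4]].
det(H) = (-4)·4 − (-6)² = -52.
Since det(H) < 0, H is indefinite and the critical point is a saddle point.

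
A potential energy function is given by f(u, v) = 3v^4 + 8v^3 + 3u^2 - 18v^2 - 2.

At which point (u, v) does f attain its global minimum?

f(u,v) separates as P(u) + Q(v) − 2, so its minimum is min P + min Q − 2.
P'(u) = 6u vanishes at u ∈ {0}; Q'(v) = 12v(v - 1)(v + 3) vanishes at v ∈ {-3, 0, 1}.
Local minima of P (where P''>0): P(0)=0. Local minima of Q: Q(-3)=-135, Q(1)=-7.
So the global minimum of f is P(0) + Q(-3) − 2 = 0 − 135 − 2 = -137, attained at (0, -3).

(0, -3)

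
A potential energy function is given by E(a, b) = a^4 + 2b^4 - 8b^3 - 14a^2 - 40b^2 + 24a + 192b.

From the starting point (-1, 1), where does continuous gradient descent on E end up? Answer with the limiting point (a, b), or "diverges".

(-3, -3)

E is separable, so gradient descent decouples: a follows -∂E/∂a, b follows -∂E/∂b.
∂E/∂a = 4(a - 2)(a - 1)(a + 3); at a=-1 this is 48, so a decreases.
∂E/∂b = 8(b - 4)(b - 2)(b + 3); at b=1 this is 96, so b decreases.
a converges to its nearest critical value -3 (a local min of the a-part); b converges to -3. The iterate converges to (-3, -3).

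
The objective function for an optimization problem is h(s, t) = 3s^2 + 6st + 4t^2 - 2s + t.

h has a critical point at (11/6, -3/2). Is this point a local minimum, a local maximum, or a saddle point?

The Hessian of h is constant: H = [[6, 6], [6, 8]].
det(H) = 6·8 − 6² = 12.
det(H) > 0 and tr(H) = 14 > 0, so H is positive definite and the point is a local minimum.

local minimum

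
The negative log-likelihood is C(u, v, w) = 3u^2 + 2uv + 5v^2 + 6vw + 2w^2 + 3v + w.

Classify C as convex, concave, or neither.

C is quadratic, so its Hessian is the constant matrix H = [[6, 2, 0], [2, 10, 6], [0, 6, 4]].
Leading principal minors: 6, 56, 8.
All positive ⇒ H ≻ 0 ⇒ convex.

convex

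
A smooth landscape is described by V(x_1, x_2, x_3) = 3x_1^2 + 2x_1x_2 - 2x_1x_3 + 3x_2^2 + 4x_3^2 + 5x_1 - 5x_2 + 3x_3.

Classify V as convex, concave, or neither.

convex

V is quadratic, so its Hessian is the constant matrix H = [[6, 2, -2], [2, 6, 0], [-2, 0, 8]].
Leading principal minors: 6, 32, 232.
All positive ⇒ H ≻ 0 ⇒ convex.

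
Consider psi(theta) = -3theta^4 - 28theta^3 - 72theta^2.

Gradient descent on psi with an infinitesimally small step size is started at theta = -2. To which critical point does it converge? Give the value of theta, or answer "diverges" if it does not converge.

-3

psi'(theta) = -12theta(theta + 3)(theta + 4), so psi'(-2) = 48.
Gradient descent moves in the -psi' direction, i.e. theta is decreasing.
The nearest critical point in that direction is theta = -3, where psi'' = 36 > 0 (a local minimum). The iterate converges there.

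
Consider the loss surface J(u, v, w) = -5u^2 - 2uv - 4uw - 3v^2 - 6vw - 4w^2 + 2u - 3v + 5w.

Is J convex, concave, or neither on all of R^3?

concave

J is quadratic, so its Hessian is the constant matrix H = [[-10, -2, -4], [-2, -6, -6], [-4, -6, -8]].
Leading principal minors: -10, 56, -88.
Signs alternate −, +, − ⇒ H ≺ 0 ⇒ concave.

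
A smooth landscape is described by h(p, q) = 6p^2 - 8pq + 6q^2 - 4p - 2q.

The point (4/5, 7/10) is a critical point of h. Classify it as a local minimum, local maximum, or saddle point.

The Hessian of h is constant: H = [[12, -8], [-8, 12]].
det(H) = 12·12 − (-8)² = 80.
det(H) > 0 and tr(H) = 24 > 0, so H is positive definite and the point is a local minimum.

local minimum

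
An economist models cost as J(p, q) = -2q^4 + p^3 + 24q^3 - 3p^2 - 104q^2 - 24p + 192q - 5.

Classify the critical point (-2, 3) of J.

saddle point

The mixed partial ∂²J/∂p∂q is 0, so the Hessian at any point is diag(J_pp, J_qq) = diag(6(p - 1), 8(-3q^2 + 18q - 26)).
At (-2, 3): H = diag(-18, 8).
The eigenvalues have opposite signs, so H is indefinite: a saddle point.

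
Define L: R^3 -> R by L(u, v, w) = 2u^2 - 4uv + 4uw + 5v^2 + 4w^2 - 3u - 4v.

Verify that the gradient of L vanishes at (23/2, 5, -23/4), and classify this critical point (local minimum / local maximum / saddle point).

local minimum

∇L = (4u - 4v + 4w - 3, -4u + 10v - 4, 4u + 8w); substituting (23/2, 5, -23/4) gives ∇L = (0, 0, 0), so (23/2, 5, -23/4) is indeed a critical point.
The Hessian is constant: H = [[4, -4, 4], [-4, 10, 0], [4, 0, 8]].
Leading principal minors: Δ₁ = 4, Δ₂ = 24, Δ₃ = 32.
All leading minors are positive, so H is positive definite: a local minimum.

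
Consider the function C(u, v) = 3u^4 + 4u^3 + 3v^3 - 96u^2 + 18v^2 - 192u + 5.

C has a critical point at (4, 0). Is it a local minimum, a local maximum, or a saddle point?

The mixed partial ∂²C/∂u∂v is 0, so the Hessian at any point is diag(C_uu, C_vv) = diag(12(3u^2 + 2u - 16), 18(v + 2)).
At (4, 0): H = diag(480, 36).
Both eigenvalues are positive, so H is positive definite: a local minimum.

local minimum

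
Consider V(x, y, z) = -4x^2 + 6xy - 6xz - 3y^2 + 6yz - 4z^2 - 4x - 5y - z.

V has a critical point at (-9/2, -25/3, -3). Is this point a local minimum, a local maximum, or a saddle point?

The Hessian is constant: H = [[-8, 6, -6], [6, -6, 6], [-6, 6, -8]].
Leading principal minors: Δ₁ = -8, Δ₂ = 12, Δ₃ = -24.
The minors alternate sign starting negative (−, +, −), so H is negative definite: a local maximum.

local maximum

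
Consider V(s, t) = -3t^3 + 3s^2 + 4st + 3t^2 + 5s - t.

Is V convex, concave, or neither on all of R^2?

The term -3t^3 is cubic, so the Hessian is not constant.
∂²V/∂t² = -18t + 6, which takes both signs as t varies (negative for sufficiently large t). A diagonal entry of the Hessian changing sign means the Hessian is neither positive- nor negative-semidefinite on all of R^2.

neither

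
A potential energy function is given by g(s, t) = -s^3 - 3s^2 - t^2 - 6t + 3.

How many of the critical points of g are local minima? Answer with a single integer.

0

g separates as a function of s plus a function of t, so ∇g=0 decouples.
∂g/∂s = -3s(s + 2) = 0 at s ∈ {-2, 0}; ∂g/∂t = -2(t + 3) = 0 at t ∈ {-3}.
The Hessian is diagonal: diag(g_ss, g_tt). Second derivatives: g_ss(-2)=6, g_ss(0)=-6; g_tt(-3)=-2.
Local minima occur where both diagonal entries positive: none. Count: 0.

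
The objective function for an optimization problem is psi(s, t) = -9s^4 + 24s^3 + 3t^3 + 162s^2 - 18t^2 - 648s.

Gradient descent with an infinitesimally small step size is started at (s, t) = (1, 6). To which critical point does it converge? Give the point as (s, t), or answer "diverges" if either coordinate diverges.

(2, 4)

psi is separable, so gradient descent decouples: s follows -∂psi/∂s, t follows -∂psi/∂t.
∂psi/∂s = -36(s - 3)(s - 2)(s + 3); at s=1 this is -288, so s increases.
∂psi/∂t = 9t(t - 4); at t=6 this is 108, so t decreases.
s converges to its nearest critical value 2 (a local min of the s-part); t converges to 4. The iterate converges to (2, 4).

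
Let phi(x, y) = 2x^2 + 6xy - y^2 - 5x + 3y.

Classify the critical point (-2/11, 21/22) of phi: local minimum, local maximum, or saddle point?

saddle point

The Hessian of phi is constant: H = [[4, 6], [6, -2]].
det(H) = 4·(-2) − 6² = -44.
Since det(H) < 0, H is indefinite and the critical point is a saddle point.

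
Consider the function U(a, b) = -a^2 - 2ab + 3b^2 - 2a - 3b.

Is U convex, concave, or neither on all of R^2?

neither

U is quadratic, so its Hessian is the constant matrix H = [[-2, -2], [-2, 6]].
det(H) = -16, tr(H) = 4.
det(H) < 0, so H is indefinite: neither convex nor concave.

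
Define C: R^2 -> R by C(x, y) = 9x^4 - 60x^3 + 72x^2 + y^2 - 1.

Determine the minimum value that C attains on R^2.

C(x,y) separates as P(x) + Q(y) − 1, so its minimum is min P + min Q − 1.
P'(x) = 36x(x - 4)(x - 1) vanishes at x ∈ {0, 1, 4}; Q'(y) = 2y vanishes at y ∈ {0}.
Local minima of P (where P''>0): P(0)=0, P(4)=-384. Local minima of Q: Q(0)=0.
So the global minimum of C is P(4) + Q(0) − 1 = -384 + 0 − 1 = -385, attained at (4, 0).

-385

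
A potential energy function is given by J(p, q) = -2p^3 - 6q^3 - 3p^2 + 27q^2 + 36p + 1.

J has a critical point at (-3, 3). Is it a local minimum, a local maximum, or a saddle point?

The mixed partial ∂²J/∂p∂q is 0, so the Hessian at any point is diag(J_pp, J_qq) = diag(-6(2p + 1), 18(-2q + 3)).
At (-3, 3): H = diag(30, -54).
The eigenvalues have opposite signs, so H is indefinite: a saddle point.

saddle point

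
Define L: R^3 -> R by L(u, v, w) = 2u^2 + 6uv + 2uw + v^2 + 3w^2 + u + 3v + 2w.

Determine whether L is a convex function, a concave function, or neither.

neither

L is quadratic, so its Hessian is the constant matrix H = [[4, 6, 2], [6, 2, 0], [2, 0, 6]].
Leading principal minors: 4, -28, -176.
Neither pattern holds ⇒ H is indefinite ⇒ neither convex nor concave.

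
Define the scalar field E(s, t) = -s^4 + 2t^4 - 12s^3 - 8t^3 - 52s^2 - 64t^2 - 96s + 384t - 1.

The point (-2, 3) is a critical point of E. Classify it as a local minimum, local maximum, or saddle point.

local maximum

The mixed partial ∂²E/∂s∂t is 0, so the Hessian at any point is diag(E_ss, E_tt) = diag(-4(3s^2 + 18s + 26), 8(3t^2 - 6t - 16)).
At (-2, 3): H = diag(-8, -56).
Both eigenvalues are negative, so H is negative definite: a local maximum.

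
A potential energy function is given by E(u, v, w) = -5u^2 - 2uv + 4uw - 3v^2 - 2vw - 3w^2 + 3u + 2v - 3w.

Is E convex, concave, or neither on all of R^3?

concave

E is quadratic, so its Hessian is the constant matrix H = [[-10, -2, 4], [-2, -6, -2], [4, -2, -6]].
Leading principal minors: -10, 56, -168.
Signs alternate −, +, − ⇒ H ≺ 0 ⇒ concave.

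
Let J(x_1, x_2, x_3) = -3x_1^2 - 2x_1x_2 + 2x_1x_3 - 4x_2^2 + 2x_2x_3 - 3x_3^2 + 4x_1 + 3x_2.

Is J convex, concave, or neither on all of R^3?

J is quadratic, so its Hessian is the constant matrix H = [[-6, -2, 2], [-2, -8, 2], [2, 2, -6]].
Leading principal minors: -6, 44, -224.
Signs alternate −, +, − ⇒ H ≺ 0 ⇒ concave.

concave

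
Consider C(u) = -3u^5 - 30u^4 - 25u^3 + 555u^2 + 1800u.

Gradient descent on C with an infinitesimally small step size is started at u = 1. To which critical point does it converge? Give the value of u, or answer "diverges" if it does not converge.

-2

C'(u) = -15(u - 3)(u + 2)(u + 4)(u + 5), so C'(1) = 2700.
Gradient descent moves in the -C' direction, i.e. u is decreasing.
The nearest critical point in that direction is u = -2, where C'' = 450 > 0 (a local minimum). The iterate converges there.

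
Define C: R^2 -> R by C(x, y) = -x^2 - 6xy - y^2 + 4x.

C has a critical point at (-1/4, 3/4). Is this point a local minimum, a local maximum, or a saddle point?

The Hessian of C is constant: H = [[-2, -6], [-6, -2]].
det(H) = (-2)·(-2) − (-6)² = -32.
Since det(H) < 0, H is indefinite and the critical point is a saddle point.

saddle point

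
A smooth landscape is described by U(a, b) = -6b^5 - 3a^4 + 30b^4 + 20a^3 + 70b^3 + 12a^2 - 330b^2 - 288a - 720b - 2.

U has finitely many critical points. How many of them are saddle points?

6

U separates as a function of a plus a function of b, so ∇U=0 decouples.
∂U/∂a = -12(a - 4)(a - 3)(a + 2) = 0 at a ∈ {-2, 3, 4}; ∂U/∂b = -30(b - 4)(b - 3)(b + 1)(b + 2) = 0 at b ∈ {-2, -1, 3, 4}.
The Hessian is diagonal: diag(U_aa, U_bb). Second derivatives: U_aa(-2)=-360, U_aa(3)=60, U_aa(4)=-72; U_bb(-2)=900, U_bb(-1)=-600, U_bb(3)=600, U_bb(4)=-900.
Saddle points occur where the two diagonal entries have opposite signs: (-2, -2), (-2, 3), (3, -1), (3, 4), (4, -2), (4, 3). Count: 6.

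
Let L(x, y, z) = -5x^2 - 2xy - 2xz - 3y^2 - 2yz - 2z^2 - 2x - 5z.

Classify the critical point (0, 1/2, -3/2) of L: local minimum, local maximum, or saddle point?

The Hessian is constant: H = [[-10, -2, -2], [-2, -6, -2], [-2, -2, -4]].
Leading principal minors: Δ₁ = -10, Δ₂ = 56, Δ₃ = -176.
The minors alternate sign starting negative (−, +, −), so H is negative definite: a local maximum.

local maximum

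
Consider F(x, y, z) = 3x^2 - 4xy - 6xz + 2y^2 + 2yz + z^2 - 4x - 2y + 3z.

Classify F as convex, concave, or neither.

F is quadratic, so its Hessian is the constant matrix H = [[6, -4, -6], [-4, 4, 2], [-6, 2, 2]].
Leading principal minors: 6, 8, -56.
Neither pattern holds ⇒ H is indefinite ⇒ neither convex nor concave.

neither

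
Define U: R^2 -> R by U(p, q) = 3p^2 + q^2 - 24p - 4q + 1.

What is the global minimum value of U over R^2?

-51

U(p,q) separates as A(p) + B(q) + 1, so its minimum is min A + min B + 1.
A'(p) = 6p - 24 vanishes at p ∈ {4}; B'(q) = 2q - 4 vanishes at q ∈ {2}.
Local minima of A (where A''>0): A(4)=-48. Local minima of B: B(2)=-4.
So the global minimum of U is A(4) + B(2) + 1 = -48 − 4 + 1 = -51, attained at (4, 2).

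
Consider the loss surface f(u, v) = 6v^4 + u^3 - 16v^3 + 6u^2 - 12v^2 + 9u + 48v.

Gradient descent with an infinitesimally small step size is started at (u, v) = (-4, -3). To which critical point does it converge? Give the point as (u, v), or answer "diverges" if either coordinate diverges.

f is separable, so gradient descent decouples: u follows -∂f/∂u, v follows -∂f/∂v.
∂f/∂u = 3(u + 1)(u + 3); at u=-4 this is 9, so u decreases.
∂f/∂v = 24(v - 2)(v - 1)(v + 1); at v=-3 this is -960, so v increases.
The u-coordinate has no critical point in that direction and runs off to infinity.

diverges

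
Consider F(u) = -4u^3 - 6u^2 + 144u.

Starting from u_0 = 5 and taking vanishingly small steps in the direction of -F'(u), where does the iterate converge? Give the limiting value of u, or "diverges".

diverges

F'(u) = -12(u - 3)(u + 4), so F'(5) = -216.
Gradient descent moves in the -F' direction, i.e. u is increasing.
There is no critical point above u=5, and F' keeps the same sign, so the iterate runs off to +∞.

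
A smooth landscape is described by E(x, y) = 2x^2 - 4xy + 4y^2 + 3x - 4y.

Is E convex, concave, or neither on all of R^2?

convex

E is quadratic, so its Hessian is the constant matrix H = [[4, -4], [-4, 8]].
det(H) = 16, tr(H) = 12.
det(H) > 0 and tr(H) > 0, so H is positive definite everywhere: convex.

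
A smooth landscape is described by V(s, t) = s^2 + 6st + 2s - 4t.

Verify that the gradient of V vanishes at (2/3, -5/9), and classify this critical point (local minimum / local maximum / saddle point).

∇V = (2s + 6t + 2, 6s - 4); substituting (2/3, -5/9) gives ∇V = (0, 0), so (2/3, -5/9) is indeed a critical point.
The Hessian of V is constant: H = [[2, 6], [6, 0]].
det(H) = 2·0 − 6² = -36.
Since det(H) < 0, H is indefinite and the critical point is a saddle point.

saddle point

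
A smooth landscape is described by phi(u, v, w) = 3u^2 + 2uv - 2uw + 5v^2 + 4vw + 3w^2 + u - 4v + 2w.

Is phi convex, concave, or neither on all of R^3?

phi is quadratic, so its Hessian is the constant matrix H = [[6, 2, -2], [2, 10, 4], [-2, 4, 6]].
Leading principal minors: 6, 56, 168.
All positive ⇒ H ≻ 0 ⇒ convex.

convex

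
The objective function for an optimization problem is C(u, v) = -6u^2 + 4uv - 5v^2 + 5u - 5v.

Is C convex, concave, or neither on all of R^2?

C is quadratic, so its Hessian is the constant matrix H = [[-12, 4], [4, -10]].
det(H) = 104, tr(H) = -22.
det(H) > 0 and tr(H) < 0, so H is negative definite everywhere: concave.

concave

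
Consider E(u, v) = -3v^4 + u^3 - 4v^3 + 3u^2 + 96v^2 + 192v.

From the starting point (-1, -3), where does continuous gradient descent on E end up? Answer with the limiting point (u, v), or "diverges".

(0, -1)

E is separable, so gradient descent decouples: u follows -∂E/∂u, v follows -∂E/∂v.
∂E/∂u = 3u(u + 2); at u=-1 this is -3, so u increases.
∂E/∂v = -12(v - 4)(v + 1)(v + 4); at v=-3 this is -168, so v increases.
u converges to its nearest critical value 0 (a local min of the u-part); v converges to -1. The iterate converges to (0, -1).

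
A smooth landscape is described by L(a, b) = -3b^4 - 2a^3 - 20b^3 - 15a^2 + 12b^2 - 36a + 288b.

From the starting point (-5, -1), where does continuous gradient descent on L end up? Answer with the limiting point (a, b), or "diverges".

(-3, -3)

L is separable, so gradient descent decouples: a follows -∂L/∂a, b follows -∂L/∂b.
∂L/∂a = -6(a + 2)(a + 3); at a=-5 this is -36, so a increases.
∂L/∂b = -12(b - 2)(b + 3)(b + 4); at b=-1 this is 216, so b decreases.
a converges to its nearest critical value -3 (a local min of the a-part); b converges to -3. The iterate converges to (-3, -3).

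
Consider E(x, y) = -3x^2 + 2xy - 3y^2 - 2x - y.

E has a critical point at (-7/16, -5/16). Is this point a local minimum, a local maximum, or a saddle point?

local maximum

The Hessian of E is constant: H = [[-6, 2], [2, -6]].
det(H) = (-6)·(-6) − 2² = 32.
det(H) > 0 and tr(H) = -12 < 0, so H is negative definite and the point is a local maximum.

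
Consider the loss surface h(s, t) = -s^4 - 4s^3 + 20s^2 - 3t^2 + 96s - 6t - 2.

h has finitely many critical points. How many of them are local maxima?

h separates as a function of s plus a function of t, so ∇h=0 decouples.
∂h/∂s = -4(s - 3)(s + 2)(s + 4) = 0 at s ∈ {-4, -2, 3}; ∂h/∂t = -6(t + 1) = 0 at t ∈ {-1}.
The Hessian is diagonal: diag(h_ss, h_tt). Second derivatives: h_ss(-4)=-56, h_ss(-2)=40, h_ss(3)=-140; h_tt(-1)=-6.
Local maxima occur where both diagonal entries negative: (-4, -1), (3, -1). Count: 2.

2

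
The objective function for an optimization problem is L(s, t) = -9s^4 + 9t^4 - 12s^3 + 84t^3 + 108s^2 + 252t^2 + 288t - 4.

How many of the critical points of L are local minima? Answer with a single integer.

L separates as a function of s plus a function of t, so ∇L=0 decouples.
∂L/∂s = -36s(s - 2)(s + 3) = 0 at s ∈ {-3, 0, 2}; ∂L/∂t = 36(t + 1)(t + 2)(t + 4) = 0 at t ∈ {-4, -2, -1}.
The Hessian is diagonal: diag(L_ss, L_tt). Second derivatives: L_ss(-3)=-540, L_ss(0)=216, L_ss(2)=-360; L_tt(-4)=216, L_tt(-2)=-72, L_tt(-1)=108.
Local minima occur where both diagonal entries positive: (0, -4), (0, -1). Count: 2.

2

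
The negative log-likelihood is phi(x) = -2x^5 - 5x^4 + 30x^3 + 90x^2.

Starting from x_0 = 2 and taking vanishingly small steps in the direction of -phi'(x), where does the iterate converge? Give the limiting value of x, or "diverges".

phi'(x) = -10x(x - 3)(x + 2)(x + 3), so phi'(2) = 400.
Gradient descent moves in the -phi' direction, i.e. x is decreasing.
The nearest critical point in that direction is x = 0, where phi'' = 180 > 0 (a local minimum). The iterate converges there.

0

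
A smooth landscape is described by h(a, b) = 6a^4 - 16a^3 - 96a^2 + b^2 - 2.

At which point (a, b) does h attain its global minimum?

(4, 0)

h(a,b) separates as P(a) + Q(b) − 2, so its minimum is min P + min Q − 2.
P'(a) = 24a(a - 4)(a + 2) vanishes at a ∈ {-2, 0, 4}; Q'(b) = 2b vanishes at b ∈ {0}.
Local minima of P (where P''>0): P(-2)=-160, P(4)=-1024. Local minima of Q: Q(0)=0.
So the global minimum of h is P(4) + Q(0) − 2 = -1024 + 0 − 2 = -1026, attained at (4, 0).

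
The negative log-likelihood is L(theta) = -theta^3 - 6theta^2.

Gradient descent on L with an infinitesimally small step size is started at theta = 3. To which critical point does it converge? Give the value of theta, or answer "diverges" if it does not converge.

L'(theta) = -3theta(theta + 4), so L'(3) = -63.
Gradient descent moves in the -L' direction, i.e. theta is increasing.
There is no critical point above theta=3, and L' keeps the same sign, so the iterate runs off to +∞.

diverges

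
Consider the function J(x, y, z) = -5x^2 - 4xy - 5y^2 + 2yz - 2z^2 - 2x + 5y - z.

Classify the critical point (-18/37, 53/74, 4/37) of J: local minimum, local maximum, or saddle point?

local maximum

The Hessian is constant: H = [[-10, -4, 0], [-4, -10, 2], [0, 2, -4]].
Leading principal minors: Δ₁ = -10, Δ₂ = 84, Δ₃ = -296.
The minors alternate sign starting negative (−, +, −), so H is negative definite: a local maximum.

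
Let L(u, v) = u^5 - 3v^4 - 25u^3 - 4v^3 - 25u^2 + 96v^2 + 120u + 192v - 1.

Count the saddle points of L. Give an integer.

L separates as a function of u plus a function of v, so ∇L=0 decouples.
∂L/∂u = 5(u - 4)(u - 1)(u + 2)(u + 3) = 0 at u ∈ {-3, -2, 1, 4}; ∂L/∂v = -12(v - 4)(v + 1)(v + 4) = 0 at v ∈ {-4, -1, 4}.
The Hessian is diagonal: diag(L_uu, L_vv). Second derivatives: L_uu(-3)=-140, L_uu(-2)=90, L_uu(1)=-180, L_uu(4)=630; L_vv(-4)=-288, L_vv(-1)=180, L_vv(4)=-480.
Saddle points occur where the two diagonal entries have opposite signs: (-3, -1), (-2, -4), (-2, 4), (1, -1), (4, -4), (4, 4). Count: 6.

6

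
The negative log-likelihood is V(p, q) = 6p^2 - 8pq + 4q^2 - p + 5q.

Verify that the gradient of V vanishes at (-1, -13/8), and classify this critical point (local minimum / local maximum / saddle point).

∇V = (12p - 8q - 1, -8p + 8q + 5); substituting (-1, -13/8) gives ∇V = (0, 0), so (-1, -13/8) is indeed a critical point.
The Hessian of V is constant: H = [[12, -8], [-8, 8]].
det(H) = 12·8 − (-8)² = 32.
det(H) > 0 and tr(H) = 20 > 0, so H is positive definite and the point is a local minimum.

local minimum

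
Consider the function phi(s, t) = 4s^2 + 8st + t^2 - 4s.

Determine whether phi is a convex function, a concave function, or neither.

neither

phi is quadratic, so its Hessian is the constant matrix H = [[8, 8], [8, 2]].
det(H) = -48, tr(H) = 10.
det(H) < 0, so H is indefinite: neither convex nor concave.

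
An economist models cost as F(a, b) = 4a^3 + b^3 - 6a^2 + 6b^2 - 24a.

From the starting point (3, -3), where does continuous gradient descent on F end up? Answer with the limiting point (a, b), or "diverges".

F is separable, so gradient descent decouples: a follows -∂F/∂a, b follows -∂F/∂b.
∂F/∂a = 12(a - 2)(a + 1); at a=3 this is 48, so a decreases.
∂F/∂b = 3b(b + 4); at b=-3 this is -9, so b increases.
a converges to its nearest critical value 2 (a local min of the a-part); b converges to 0. The iterate converges to (2, 0).

(2, 0)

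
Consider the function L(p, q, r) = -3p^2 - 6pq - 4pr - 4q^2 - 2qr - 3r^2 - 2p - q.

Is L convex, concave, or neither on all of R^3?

L is quadratic, so its Hessian is the constant matrix H = [[-6, -6, -4], [-6, -8, -2], [-4, -2, -6]].
Leading principal minors: -6, 12, -16.
Signs alternate −, +, − ⇒ H ≺ 0 ⇒ concave.

concave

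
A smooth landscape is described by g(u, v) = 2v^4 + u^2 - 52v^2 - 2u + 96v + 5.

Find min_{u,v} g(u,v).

g(u,v) separates as P(u) + Q(v) + 5, so its minimum is min P + min Q + 5.
P'(u) = 2u - 2 vanishes at u ∈ {1}; Q'(v) = 8(v - 3)(v - 1)(v + 4) vanishes at v ∈ {-4, 1, 3}.
Local minima of P (where P''>0): P(1)=-1. Local minima of Q: Q(-4)=-704, Q(3)=-18.
So the global minimum of g is P(1) + Q(-4) + 5 = -1 − 704 + 5 = -700, attained at (1, -4).

-700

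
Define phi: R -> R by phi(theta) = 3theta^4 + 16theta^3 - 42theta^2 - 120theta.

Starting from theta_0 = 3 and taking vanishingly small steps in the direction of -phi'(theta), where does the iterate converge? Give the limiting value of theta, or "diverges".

2

phi'(theta) = 12(theta - 2)(theta + 1)(theta + 5), so phi'(3) = 384.
Gradient descent moves in the -phi' direction, i.e. theta is decreasing.
The nearest critical point in that direction is theta = 2, where phi'' = 252 > 0 (a local minimum). The iterate converges there.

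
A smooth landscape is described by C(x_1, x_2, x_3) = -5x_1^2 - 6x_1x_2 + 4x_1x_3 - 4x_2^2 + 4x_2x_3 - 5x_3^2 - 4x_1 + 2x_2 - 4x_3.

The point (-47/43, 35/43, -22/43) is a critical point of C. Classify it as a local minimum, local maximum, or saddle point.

The Hessian is constant: H = [[-10, -6, 4], [-6, -8, 4], [4, 4, -10]].
Leading principal minors: Δ₁ = -10, Δ₂ = 44, Δ₃ = -344.
The minors alternate sign starting negative (−, +, −), so H is negative definite: a local maximum.

local maximum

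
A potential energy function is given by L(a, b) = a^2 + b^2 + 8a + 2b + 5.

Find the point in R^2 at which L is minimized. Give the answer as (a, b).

L(a,b) separates as P(a) + Q(b) + 5, so its minimum is min P + min Q + 5.
P'(a) = 2a + 8 vanishes at a ∈ {-4}; Q'(b) = 2b + 2 vanishes at b ∈ {-1}.
Local minima of P (where P''>0): P(-4)=-16. Local minima of Q: Q(-1)=-1.
So the global minimum of L is P(-4) + Q(-1) + 5 = -16 − 1 + 5 = -12, attained at (-4, -1).

(-4, -1)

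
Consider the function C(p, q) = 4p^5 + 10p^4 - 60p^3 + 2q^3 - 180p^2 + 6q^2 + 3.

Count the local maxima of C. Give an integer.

2

C separates as a function of p plus a function of q, so ∇C=0 decouples.
∂C/∂p = 20p(p - 3)(p + 2)(p + 3) = 0 at p ∈ {-3, -2, 0, 3}; ∂C/∂q = 6q(q + 2) = 0 at q ∈ {-2, 0}.
The Hessian is diagonal: diag(C_pp, C_qq). Second derivatives: C_pp(-3)=-360, C_pp(-2)=200, C_pp(0)=-360, C_pp(3)=1800; C_qq(-2)=-12, C_qq(0)=12.
Local maxima occur where both diagonal entries negative: (-3, -2), (0, -2). Count: 2.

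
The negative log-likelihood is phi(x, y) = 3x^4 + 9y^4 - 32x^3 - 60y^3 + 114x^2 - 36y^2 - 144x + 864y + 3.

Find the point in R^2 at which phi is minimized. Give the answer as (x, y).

phi(x,y) separates as P(x) + Q(y) + 3, so its minimum is min P + min Q + 3.
P'(x) = 12(x - 4)(x - 3)(x - 1) vanishes at x ∈ {1, 3, 4}; Q'(y) = 36(y - 4)(y - 3)(y + 2) vanishes at y ∈ {-2, 3, 4}.
Local minima of P (where P''>0): P(1)=-59, P(4)=-32. Local minima of Q: Q(-2)=-1248, Q(4)=1344.
So the global minimum of phi is P(1) + Q(-2) + 3 = -59 − 1248 + 3 = -1304, attained at (1, -2).

(1, -2)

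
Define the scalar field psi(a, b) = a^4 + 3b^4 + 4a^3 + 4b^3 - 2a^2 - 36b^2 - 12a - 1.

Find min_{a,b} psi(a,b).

psi(a,b) separates as P(a) + Q(b) − 1, so its minimum is min P + min Q − 1.
P'(a) = 4(a - 1)(a + 1)(a + 3) vanishes at a ∈ {-3, -1, 1}; Q'(b) = 12b(b - 2)(b + 3) vanishes at b ∈ {-3, 0, 2}.
Local minima of P (where P''>0): P(-3)=-9, P(1)=-9. Local minima of Q: Q(-3)=-189, Q(2)=-64.
So the global minimum of psi is P(-3) + Q(-3) − 1 = -9 − 189 − 1 = -199, attained at (-3, -3).

-199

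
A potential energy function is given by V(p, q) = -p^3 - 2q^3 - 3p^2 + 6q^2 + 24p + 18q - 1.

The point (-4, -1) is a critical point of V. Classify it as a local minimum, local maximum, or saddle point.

The mixed partial ∂²V/∂p∂q is 0, so the Hessian at any point is diag(V_pp, V_qq) = diag(-6(p + 1), 12(-q + 1)).
At (-4, -1): H = diag(18, 24).
Both eigenvalues are positive, so H is positive definite: a local minimum.

local minimum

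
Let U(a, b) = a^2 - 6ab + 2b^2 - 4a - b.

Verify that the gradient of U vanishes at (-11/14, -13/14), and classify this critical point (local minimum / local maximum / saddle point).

∇U = (2a - 6b - 4, -6a + 4b - 1); substituting (-11/14, -13/14) gives ∇U = (0, 0), so (-11/14, -13/14) is indeed a critical point.
The Hessian of U is constant: H = [[2, -6], [-6, 4]].
det(H) = 2·4 − (-6)² = -28.
Since det(H) < 0, H is indefinite and the critical point is a saddle point.

saddle point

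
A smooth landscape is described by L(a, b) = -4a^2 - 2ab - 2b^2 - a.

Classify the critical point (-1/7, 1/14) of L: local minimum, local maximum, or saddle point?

The Hessian of L is constant: H = [[-8, -2], [-2, -4]].
det(H) = (-8)·(-4) − (-2)² = 28.
det(H) > 0 and tr(H) = -12 < 0, so H is negative definite and the point is a local maximum.

local maximum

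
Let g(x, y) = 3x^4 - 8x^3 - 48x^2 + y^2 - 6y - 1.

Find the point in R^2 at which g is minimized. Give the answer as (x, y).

g(x,y) separates as P(x) + Q(y) − 1, so its minimum is min P + min Q − 1.
P'(x) = 12x(x - 4)(x + 2) vanishes at x ∈ {-2, 0, 4}; Q'(y) = 2y - 6 vanishes at y ∈ {3}.
Local minima of P (where P''>0): P(-2)=-80, P(4)=-512. Local minima of Q: Q(3)=-9.
So the global minimum of g is P(4) + Q(3) − 1 = -512 − 9 − 1 = -522, attained at (4, 3).

(4, 3)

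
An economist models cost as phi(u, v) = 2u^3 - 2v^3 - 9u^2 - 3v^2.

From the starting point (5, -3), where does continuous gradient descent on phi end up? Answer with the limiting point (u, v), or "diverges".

phi is separable, so gradient descent decouples: u follows -∂phi/∂u, v follows -∂phi/∂v.
∂phi/∂u = 6u(u - 3); at u=5 this is 60, so u decreases.
∂phi/∂v = -6v(v + 1); at v=-3 this is -36, so v increases.
u converges to its nearest critical value 3 (a local min of the u-part); v converges to -1. The iterate converges to (3, -1).

(3, -1)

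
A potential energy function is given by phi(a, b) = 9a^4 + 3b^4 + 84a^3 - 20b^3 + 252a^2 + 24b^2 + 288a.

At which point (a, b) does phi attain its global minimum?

phi(a,b) separates as P(a) + Q(b), so its minimum is min P + min Q.
P'(a) = 36(a + 1)(a + 2)(a + 4) vanishes at a ∈ {-4, -2, -1}; Q'(b) = 12b(b - 4)(b - 1) vanishes at b ∈ {0, 1, 4}.
Local minima of P (where P''>0): P(-4)=-192, P(-1)=-111. Local minima of Q: Q(0)=0, Q(4)=-128.
So the global minimum of phi is P(-4) + Q(4) = -192 − 128 = -320, attained at (-4, 4).

(-4, 4)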